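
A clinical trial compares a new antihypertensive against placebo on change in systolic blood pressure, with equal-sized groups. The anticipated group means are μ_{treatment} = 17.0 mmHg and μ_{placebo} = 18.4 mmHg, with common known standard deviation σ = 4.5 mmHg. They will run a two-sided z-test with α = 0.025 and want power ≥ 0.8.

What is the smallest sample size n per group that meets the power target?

Standardized effect: d = |μ_{treatment} − μ_{placebo}| / σ = |17.0 − 18.4| / 4.5 = 0.3111
For power 0.8 need Φ(δ − z_{0.0125}) = 0.8, so δ = z_{0.0125} + z_{0.20} = 2.241 + 0.842 = 3.083.
(For δ > 0 the lower-tail rejection region contributes negligibly to power, so the one-term inversion is standard.)
δ = d·√(n/2) ⇒ n = 2(δ/d)² = 2 × (3.083 / 0.3111)² = 196.41.
Rounding up, n = 197 per group.

n = 197 per group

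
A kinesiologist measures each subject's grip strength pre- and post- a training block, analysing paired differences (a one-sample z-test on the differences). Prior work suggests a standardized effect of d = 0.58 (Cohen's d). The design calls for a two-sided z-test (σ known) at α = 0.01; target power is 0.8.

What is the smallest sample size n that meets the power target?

n = 35

Set Φ(δ − 2.576) = 0.8; then δ − 2.576 = Φ⁻¹(0.8) = 0.842, giving δ = 3.417.
(Ignoring the negligible lower-tail rejection probability gives the usual closed-form inversion.)
δ = d·√n ⇒ n = (δ/d)² = (3.417 / 0.58)² = 34.72.
Round up to the next whole unit.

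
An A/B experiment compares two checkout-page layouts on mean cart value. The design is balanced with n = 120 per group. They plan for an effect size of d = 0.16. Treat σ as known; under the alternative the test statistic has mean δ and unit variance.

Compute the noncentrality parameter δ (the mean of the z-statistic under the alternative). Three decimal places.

δ = d·√(n/2) = 0.16 × √(120/2) = 1.2394

δ ≈ 1.239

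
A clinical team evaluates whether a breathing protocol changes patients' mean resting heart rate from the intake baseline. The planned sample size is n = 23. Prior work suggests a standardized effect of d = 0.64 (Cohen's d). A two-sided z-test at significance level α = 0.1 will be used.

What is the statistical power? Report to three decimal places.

Power ≈ 0.923

Noncentrality parameter: δ = d·√n = 0.64 × √23 = 3.0693
Two-sided α = 0.1 → critical value z_{0.05} = 1.645.
Power = Φ(δ − 1.645) + Φ(−δ − 1.645) = Φ(1.424) + Φ(-4.714) = 0.9228 + 0.0000 = 0.9228.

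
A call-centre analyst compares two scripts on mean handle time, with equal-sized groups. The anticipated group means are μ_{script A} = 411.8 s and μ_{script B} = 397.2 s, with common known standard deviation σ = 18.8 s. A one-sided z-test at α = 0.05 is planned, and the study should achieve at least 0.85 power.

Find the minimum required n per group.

Standardized effect: d = |μ_{script A} − μ_{script B}| / σ = |411.8 − 397.2| / 18.8 = 0.7766
For power 0.85 need Φ(δ − z_{0.05}) = 0.85, so δ = z_{0.05} + z_{0.15} = 1.645 + 1.036 = 2.681.
δ = d·√(n/2) ⇒ n = 2(δ/d)² = 2 × (2.681 / 0.7766)² = 23.84.
Rounding up, n = 24 per group.

n = 24 per group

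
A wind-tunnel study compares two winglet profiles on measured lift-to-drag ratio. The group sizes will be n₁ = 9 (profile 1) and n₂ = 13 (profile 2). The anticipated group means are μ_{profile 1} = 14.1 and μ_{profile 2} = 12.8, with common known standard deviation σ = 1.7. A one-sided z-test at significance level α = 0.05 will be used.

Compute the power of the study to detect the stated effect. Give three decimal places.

Power ≈ 0.547

Standardized effect: d = |μ_{profile 1} − μ_{profile 2}| / σ = |14.1 − 12.8| / 1.7 = 0.7647
Noncentrality parameter: λ = d / √(1/n₁ + 1/n₂) = 0.7647 / √(1/9 + 1/13) = 1.7635
Critical value for a one-sided test at α = 0.05: z_α = 1.645.
Power = P(Z > 1.645 − λ) = Φ(0.119) = 0.5472.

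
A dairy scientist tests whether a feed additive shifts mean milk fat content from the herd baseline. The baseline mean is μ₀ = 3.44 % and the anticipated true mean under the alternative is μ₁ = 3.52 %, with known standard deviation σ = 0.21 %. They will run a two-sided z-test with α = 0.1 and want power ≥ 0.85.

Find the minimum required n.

n = 50

Standardized effect: d = |μ₁ − μ₀| / σ = |3.52 − 3.44| / 0.21 = 0.3810
For power 0.85 need Φ(δ − z_{0.05}) = 0.85, so δ = z_{0.05} + z_{0.15} = 1.645 + 1.036 = 2.681.
(Ignoring the negligible lower-tail rejection probability gives the usual closed-form inversion.)
δ = d·√n ⇒ n = (δ/d)² = (2.681 / 0.3810)² = 49.54.
Rounding up, n = 50.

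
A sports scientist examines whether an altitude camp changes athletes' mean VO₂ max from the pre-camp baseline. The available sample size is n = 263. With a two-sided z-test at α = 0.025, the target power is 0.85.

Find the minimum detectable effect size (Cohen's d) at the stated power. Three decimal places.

Required noncentrality: δ = z_{0.0125} + z_{0.15} = 2.241 + 1.036 = 3.278.
(Lower-tail contribution to power is negligible for δ > 0.)
δ = d·√n ⇒ d = δ/√n = 3.278/√263 = 0.2021.

d ≈ 0.202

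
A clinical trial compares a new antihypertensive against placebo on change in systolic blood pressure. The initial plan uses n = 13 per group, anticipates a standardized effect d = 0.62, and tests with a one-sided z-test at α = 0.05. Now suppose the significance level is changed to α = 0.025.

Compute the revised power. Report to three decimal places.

Power ≈ 0.352

δ = d·√(n/2) = 0.62 × √(13/2) = 1.5807 (unchanged). New critical value: z_{0.025} = 1.960.
Revised power = Φ(δ − 1.960) = Φ(-0.379) = 0.3522.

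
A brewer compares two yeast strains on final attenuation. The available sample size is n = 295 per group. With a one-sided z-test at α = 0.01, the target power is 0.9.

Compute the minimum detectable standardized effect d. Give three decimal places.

Required noncentrality: δ = z_{0.01} + z_{0.10} = 2.326 + 1.282 = 3.608.
δ = d·√(n/2) ⇒ d = δ/√(n/2) = 3.608/√(295/2) = 0.2971.

d ≈ 0.297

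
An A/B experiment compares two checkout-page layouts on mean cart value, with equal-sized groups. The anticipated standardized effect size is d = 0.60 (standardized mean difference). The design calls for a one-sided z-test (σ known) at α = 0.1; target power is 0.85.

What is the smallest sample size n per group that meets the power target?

For power 0.85 need Φ(δ − z_{0.1}) = 0.85, so δ = z_{0.1} + z_{0.15} = 1.282 + 1.036 = 2.318.
δ = d·√(n/2) ⇒ n = 2(δ/d)² = 2 × (2.318 / 0.60)² = 29.85.
Rounding up, n = 30 per group.

n = 30 per group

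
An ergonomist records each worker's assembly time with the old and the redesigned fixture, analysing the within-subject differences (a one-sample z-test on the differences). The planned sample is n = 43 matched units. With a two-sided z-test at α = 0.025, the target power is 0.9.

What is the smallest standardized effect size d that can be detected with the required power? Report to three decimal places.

d ≈ 0.537

Required noncentrality: δ = z_{0.0125} + z_{0.10} = 2.241 + 1.282 = 3.523.
(Lower-tail contribution to power is negligible for δ > 0.)
δ = d·√n ⇒ d = δ/√n = 3.523/√43 = 0.5372.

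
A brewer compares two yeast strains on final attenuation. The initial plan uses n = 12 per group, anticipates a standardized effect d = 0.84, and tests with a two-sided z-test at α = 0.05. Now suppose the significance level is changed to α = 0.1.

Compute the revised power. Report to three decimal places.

Power ≈ 0.660

δ = d·√(n/2) = 0.84 × √(12/2) = 2.0576 (unchanged). New critical value: z_{0.05} = 1.645.
Revised power = Φ(δ − 1.645) + Φ(−δ − 1.645) = Φ(0.413) + Φ(-3.702) = 0.6601 + 0.0001 = 0.6602.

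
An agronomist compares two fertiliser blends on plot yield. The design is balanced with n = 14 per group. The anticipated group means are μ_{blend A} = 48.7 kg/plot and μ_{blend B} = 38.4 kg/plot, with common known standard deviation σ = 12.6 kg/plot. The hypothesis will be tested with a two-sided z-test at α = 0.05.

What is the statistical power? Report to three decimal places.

Power ≈ 0.580

Standardized effect: d = |μ_{blend A} − μ_{blend B}| / σ = |48.7 − 38.4| / 12.6 = 0.8175
Noncentrality parameter: δ = d·√(n/2) = 0.8175 × √(14/2) = 2.1628
Critical value for a two-sided test at α = 0.05: z_{α/2} = 1.960.
Power = Φ(δ − 1.960) + Φ(−δ − 1.960) = Φ(0.203) + Φ(-4.123) = 0.5804 + 0.0000 = 0.5804.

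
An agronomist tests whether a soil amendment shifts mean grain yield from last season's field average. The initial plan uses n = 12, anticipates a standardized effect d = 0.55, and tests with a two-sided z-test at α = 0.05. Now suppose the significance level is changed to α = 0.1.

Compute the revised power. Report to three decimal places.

δ = d·√n = 0.55 × √12 = 1.9053 (unchanged). New critical value: z_{0.05} = 1.645.
Revised power = Φ(δ − 1.645) + Φ(−δ − 1.645) = Φ(0.260) + Φ(-3.550) = 0.6027 + 0.0002 = 0.6029.

Power ≈ 0.603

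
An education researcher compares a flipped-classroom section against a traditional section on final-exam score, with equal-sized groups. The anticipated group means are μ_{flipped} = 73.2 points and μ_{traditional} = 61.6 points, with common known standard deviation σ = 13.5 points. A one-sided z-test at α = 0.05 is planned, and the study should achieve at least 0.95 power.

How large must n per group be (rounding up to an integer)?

n = 30 per group

Standardized effect: d = |μ_{flipped} − μ_{traditional}| / σ = |73.2 − 61.6| / 13.5 = 0.8593
Set Φ(δ − 1.645) = 0.95; then δ − 1.645 = Φ⁻¹(0.95) = 1.645, giving δ = 3.290.
δ = d·√(n/2) ⇒ n = 2(δ/d)² = 2 × (3.290 / 0.8593)² = 29.32.
Rounding up, n = 30 per group.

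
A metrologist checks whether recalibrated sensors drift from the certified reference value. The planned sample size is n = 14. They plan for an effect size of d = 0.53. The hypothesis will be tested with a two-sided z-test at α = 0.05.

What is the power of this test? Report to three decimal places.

Noncentrality parameter: δ = d·√n = 0.53 × √14 = 1.9831
Two-sided α = 0.05 → critical value z_{0.025} = 1.960.
Power = Φ(δ − 1.960) + Φ(−δ − 1.960) = Φ(0.023) + Φ(-3.943) = 0.5092 + 0.0000 = 0.5093.

Power ≈ 0.509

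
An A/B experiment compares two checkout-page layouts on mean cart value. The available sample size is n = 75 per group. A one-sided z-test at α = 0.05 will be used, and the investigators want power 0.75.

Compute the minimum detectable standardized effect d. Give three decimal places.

d ≈ 0.379

Need Φ(δ − 1.645) = 0.75, so δ = 1.645 + 0.674 = 2.319.
δ = d·√(n/2) ⇒ d = δ/√(n/2) = 2.319/√(75/2) = 0.3787.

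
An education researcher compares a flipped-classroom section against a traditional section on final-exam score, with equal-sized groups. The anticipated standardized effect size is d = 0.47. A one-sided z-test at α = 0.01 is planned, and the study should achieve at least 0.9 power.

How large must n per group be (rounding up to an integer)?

Set Φ(δ − 2.326) = 0.9; then δ − 2.326 = Φ⁻¹(0.9) = 1.282, giving δ = 3.608.
δ = d·√(n/2) ⇒ n = 2(δ/d)² = 2 × (3.608 / 0.47)² = 117.85.
Rounding up, n = 118 per group.

n = 118 per group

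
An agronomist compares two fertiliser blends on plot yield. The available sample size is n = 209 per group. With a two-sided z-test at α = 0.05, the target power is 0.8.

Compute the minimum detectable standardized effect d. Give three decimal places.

d ≈ 0.274

Need Φ(δ − 1.960) = 0.8, so δ = 1.960 + 0.842 = 2.802.
(Lower-tail contribution to power is negligible for δ > 0.)
δ = d·√(n/2) ⇒ d = δ/√(n/2) = 2.802/√(209/2) = 0.2741.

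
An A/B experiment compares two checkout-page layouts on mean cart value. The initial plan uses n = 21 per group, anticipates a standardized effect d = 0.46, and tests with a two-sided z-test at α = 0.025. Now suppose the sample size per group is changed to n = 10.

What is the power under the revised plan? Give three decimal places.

Power ≈ 0.113

With n = 10 per group: δ = d·√(n/2) = 0.46 × √(10/2) = 1.0286. Critical value z_{0.0125} = 2.241.
Revised power = Φ(δ − 2.241) + Φ(−δ − 2.241) = Φ(-1.213) + Φ(-3.270) = 0.1126 + 0.0005 = 0.1131.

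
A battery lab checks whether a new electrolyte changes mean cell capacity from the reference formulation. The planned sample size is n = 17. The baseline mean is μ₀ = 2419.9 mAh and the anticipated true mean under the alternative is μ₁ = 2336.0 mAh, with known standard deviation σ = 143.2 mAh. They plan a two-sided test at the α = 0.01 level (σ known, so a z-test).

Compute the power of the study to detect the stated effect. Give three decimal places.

Standardized effect: d = |μ₁ − μ₀| / σ = |2336.0 − 2419.9| / 143.2 = 0.5859
Noncentrality parameter: δ = d·√n = 0.5859 × √17 = 2.4157
Two-sided α = 0.01 → critical value z_{0.005} = 2.576.
Power = Φ(δ − 2.576) + Φ(−δ − 2.576) = Φ(-0.160) + Φ(-4.992) = 0.4364 + 0.0000 = 0.4364.

Power ≈ 0.436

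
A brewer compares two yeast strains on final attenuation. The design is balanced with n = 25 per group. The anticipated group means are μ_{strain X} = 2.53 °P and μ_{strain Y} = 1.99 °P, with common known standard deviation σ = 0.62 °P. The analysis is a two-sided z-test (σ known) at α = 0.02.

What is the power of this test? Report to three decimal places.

Power ≈ 0.774

Standardized effect: d = |μ_{strain X} − μ_{strain Y}| / σ = |2.53 − 1.99| / 0.62 = 0.8710
Noncentrality parameter: δ = d·√(n/2) = 0.8710 × √(25/2) = 3.0793
Critical value for a two-sided test at α = 0.02: z_{α/2} = 2.326.
Power = Φ(δ − 2.326) + Φ(−δ − 2.326) = Φ(0.753) + Φ(-5.406) = 0.7743 + 0.0000 = 0.7743.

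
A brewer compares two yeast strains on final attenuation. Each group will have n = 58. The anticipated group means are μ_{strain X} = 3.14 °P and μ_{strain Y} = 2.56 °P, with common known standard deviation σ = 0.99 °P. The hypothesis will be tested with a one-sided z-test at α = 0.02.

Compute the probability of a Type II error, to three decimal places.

Standardized effect: d = |μ_{strain X} − μ_{strain Y}| / σ = |3.14 − 2.56| / 0.99 = 0.5859
Noncentrality parameter: δ = d·√(n/2) = 0.5859 × √(58/2) = 3.1549
One-sided α = 0.02 → critical value z_{0.02} = 2.054.
Power = Φ(δ − 2.054) = Φ(1.101) = 0.8646.
Type II error: β = 1 − power = 1 − 0.8646 = 0.1354.

β ≈ 0.135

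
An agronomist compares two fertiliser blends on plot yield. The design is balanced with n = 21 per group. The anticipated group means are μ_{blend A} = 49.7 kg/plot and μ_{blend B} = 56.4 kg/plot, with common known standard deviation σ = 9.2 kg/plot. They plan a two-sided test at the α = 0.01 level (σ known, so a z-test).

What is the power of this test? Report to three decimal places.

Power ≈ 0.414

Standardized effect: d = |μ_{blend A} − μ_{blend B}| / σ = |49.7 − 56.4| / 9.2 = 0.7283
Noncentrality parameter: δ = d·√(n/2) = 0.7283 × √(21/2) = 2.3598
Two-sided α = 0.01 → critical value z_{0.005} = 2.576.
Power = Φ(δ − 2.576) + Φ(−δ − 2.576) = Φ(-0.216) + Φ(-4.936) = 0.4145 + 0.0000 = 0.4145.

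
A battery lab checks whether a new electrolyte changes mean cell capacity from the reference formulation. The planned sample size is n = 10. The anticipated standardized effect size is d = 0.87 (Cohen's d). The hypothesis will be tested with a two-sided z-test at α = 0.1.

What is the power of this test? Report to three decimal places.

Power ≈ 0.866

Noncentrality parameter: δ = d·√n = 0.87 × √10 = 2.7512
Critical value for a two-sided test at α = 0.1: z_{α/2} = 1.645.
Power = Φ(δ − 1.645) + Φ(−δ − 1.645) = Φ(1.106) + Φ(-4.396) = 0.8657 + 0.0000 = 0.8657.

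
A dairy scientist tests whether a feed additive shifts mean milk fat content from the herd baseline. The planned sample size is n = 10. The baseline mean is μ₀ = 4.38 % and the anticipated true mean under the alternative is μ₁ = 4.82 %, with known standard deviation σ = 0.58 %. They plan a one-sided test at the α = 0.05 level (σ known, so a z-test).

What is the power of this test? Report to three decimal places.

Power ≈ 0.775

Standardized effect: d = |μ₁ − μ₀| / σ = |4.82 − 4.38| / 0.58 = 0.7586
Noncentrality parameter: δ = d·√n = 0.7586 × √10 = 2.3990
One-sided α = 0.05 → critical value z_{0.05} = 1.645.
Power = Φ(δ − 1.645) = Φ(0.754) = 0.7746.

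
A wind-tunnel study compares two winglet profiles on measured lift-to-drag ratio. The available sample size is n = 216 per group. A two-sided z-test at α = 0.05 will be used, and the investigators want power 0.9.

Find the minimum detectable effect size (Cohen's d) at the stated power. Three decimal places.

Need Φ(δ − 1.960) = 0.9, so δ = 1.960 + 1.282 = 3.242.
(The second rejection-region term Φ(−δ − z_{α/2}) is negligible and dropped.)
δ = d·√(n/2) ⇒ d = δ/√(n/2) = 3.242/√(216/2) = 0.3119.

d ≈ 0.312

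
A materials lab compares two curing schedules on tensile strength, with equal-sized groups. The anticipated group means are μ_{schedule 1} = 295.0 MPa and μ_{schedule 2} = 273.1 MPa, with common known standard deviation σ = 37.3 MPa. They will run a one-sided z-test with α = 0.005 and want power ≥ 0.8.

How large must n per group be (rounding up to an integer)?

n = 68 per group

Standardized effect: d = |μ_{schedule 1} − μ_{schedule 2}| / σ = |295.0 − 273.1| / 37.3 = 0.5871
Set Φ(δ − 2.576) = 0.8; then δ − 2.576 = Φ⁻¹(0.8) = 0.842, giving δ = 3.417.
δ = d·√(n/2) ⇒ n = 2(δ/d)² = 2 × (3.417 / 0.5871)² = 67.76.
Round up to the next whole unit.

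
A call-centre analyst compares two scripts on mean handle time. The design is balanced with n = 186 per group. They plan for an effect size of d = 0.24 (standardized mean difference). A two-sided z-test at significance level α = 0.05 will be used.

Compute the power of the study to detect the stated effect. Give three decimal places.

Noncentrality parameter: δ = d·√(n/2) = 0.24 × √(186/2) = 2.3145
Critical value for a two-sided test at α = 0.05: z_{α/2} = 1.960.
Power = Φ(δ − 1.960) + Φ(−δ − 1.960) = Φ(0.355) + Φ(-4.274) = 0.6385 + 0.0000 = 0.6385.

Power ≈ 0.639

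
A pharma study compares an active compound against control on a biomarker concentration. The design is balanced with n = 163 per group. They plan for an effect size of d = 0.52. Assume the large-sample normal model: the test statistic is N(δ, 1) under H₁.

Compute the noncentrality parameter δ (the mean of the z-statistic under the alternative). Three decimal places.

δ = d·√(n/2) = 0.52 × √(163/2) = 4.6944

δ ≈ 4.694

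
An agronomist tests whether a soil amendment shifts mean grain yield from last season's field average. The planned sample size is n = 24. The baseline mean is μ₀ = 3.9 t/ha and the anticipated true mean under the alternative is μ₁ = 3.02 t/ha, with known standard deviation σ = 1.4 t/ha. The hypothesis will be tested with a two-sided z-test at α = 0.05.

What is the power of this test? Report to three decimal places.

Standardized effect: d = |μ₁ − μ₀| / σ = |3.02 − 3.9| / 1.4 = 0.6286
Noncentrality parameter: λ = d·√n = 0.6286 × √24 = 3.0794
Two-sided α = 0.05 → critical value z_{0.025} = 1.960.
Power = Φ(λ − 1.960) + Φ(−λ − 1.960) = Φ(1.119) + Φ(-5.039) = 0.8685 + 0.0000 = 0.8685.

Power ≈ 0.869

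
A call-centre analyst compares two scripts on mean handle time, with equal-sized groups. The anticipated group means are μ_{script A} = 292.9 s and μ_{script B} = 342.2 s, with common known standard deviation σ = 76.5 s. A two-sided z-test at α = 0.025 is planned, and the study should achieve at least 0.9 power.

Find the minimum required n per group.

Standardized effect: d = |μ_{script A} − μ_{script B}| / σ = |292.9 − 342.2| / 76.5 = 0.6444
Set Φ(δ − 2.241) = 0.9; then δ − 2.241 = Φ⁻¹(0.9) = 1.282, giving δ = 3.523.
(Ignoring the negligible lower-tail rejection probability gives the usual closed-form inversion.)
δ = d·√(n/2) ⇒ n = 2(δ/d)² = 2 × (3.523 / 0.6444)² = 59.77.
Rounding up, n = 60 per group.

n = 60 per group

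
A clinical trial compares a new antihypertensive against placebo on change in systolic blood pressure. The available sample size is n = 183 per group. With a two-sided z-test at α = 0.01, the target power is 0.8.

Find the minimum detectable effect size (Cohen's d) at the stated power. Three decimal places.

d ≈ 0.357

Need Φ(δ − 2.576) = 0.8, so δ = 2.576 + 0.842 = 3.417.
(The second rejection-region term Φ(−δ − z_{α/2}) is negligible and dropped.)
δ = d·√(n/2) ⇒ d = δ/√(n/2) = 3.417/√(183/2) = 0.3573.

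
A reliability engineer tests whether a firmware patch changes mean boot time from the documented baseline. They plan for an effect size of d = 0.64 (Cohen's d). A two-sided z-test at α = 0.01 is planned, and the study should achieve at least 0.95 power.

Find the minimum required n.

n = 44

For power 0.95 need Φ(δ − z_{0.005}) = 0.95, so δ = z_{0.005} + z_{0.05} = 2.576 + 1.645 = 4.221.
(The Φ(−δ − z_{α/2}) term is vanishingly small for δ > 0 and is dropped in the standard sample-size formula.)
δ = d·√n ⇒ n = (δ/d)² = (4.221 / 0.64)² = 43.49.
Round up to the next whole unit.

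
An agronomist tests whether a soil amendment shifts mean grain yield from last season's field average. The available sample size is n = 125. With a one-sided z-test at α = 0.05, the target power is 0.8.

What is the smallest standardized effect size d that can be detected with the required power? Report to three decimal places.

Required noncentrality: δ = z_{0.05} + z_{0.20} = 1.645 + 0.842 = 2.486.
δ = d·√n ⇒ d = δ/√n = 2.486/√125 = 0.2224.

d ≈ 0.222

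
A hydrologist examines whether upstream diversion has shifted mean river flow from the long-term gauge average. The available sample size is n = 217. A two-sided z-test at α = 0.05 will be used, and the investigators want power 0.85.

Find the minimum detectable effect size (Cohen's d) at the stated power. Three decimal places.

d ≈ 0.203

Need Φ(δ − 1.960) = 0.85, so δ = 1.960 + 1.036 = 2.996.
(Lower-tail contribution to power is negligible for δ > 0.)
δ = d·√n ⇒ d = δ/√n = 2.996/√217 = 0.2034.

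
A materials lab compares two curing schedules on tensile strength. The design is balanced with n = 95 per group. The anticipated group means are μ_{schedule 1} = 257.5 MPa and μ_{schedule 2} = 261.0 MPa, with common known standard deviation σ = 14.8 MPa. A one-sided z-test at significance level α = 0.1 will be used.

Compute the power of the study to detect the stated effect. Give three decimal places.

Standardized effect: d = |μ_{schedule 1} − μ_{schedule 2}| / σ = |257.5 − 261.0| / 14.8 = 0.2365
Noncentrality parameter: δ = d·√(n/2) = 0.2365 × √(95/2) = 1.6299
One-sided α = 0.1 → critical value z_{0.1} = 1.282.
Power = P(Z > 1.282 − δ) = Φ(0.348) = 0.6362.

Power ≈ 0.636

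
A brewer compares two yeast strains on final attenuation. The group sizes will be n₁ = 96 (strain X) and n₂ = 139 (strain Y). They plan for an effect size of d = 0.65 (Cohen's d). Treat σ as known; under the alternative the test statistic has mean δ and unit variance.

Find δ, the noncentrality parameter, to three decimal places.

δ ≈ 4.898

The noncentrality parameter scales effect size by the design's sample-size factor: δ = d / √(1/n₁ + 1/n₂) = 0.65 / √(1/96 + 1/139) = 4.8980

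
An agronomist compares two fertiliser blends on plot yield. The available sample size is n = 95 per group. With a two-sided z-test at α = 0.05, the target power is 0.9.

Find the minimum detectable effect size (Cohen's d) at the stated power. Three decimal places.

Need Φ(δ − 1.960) = 0.9, so δ = 1.960 + 1.282 = 3.242.
(Lower-tail contribution to power is negligible for δ > 0.)
δ = d·√(n/2) ⇒ d = δ/√(n/2) = 3.242/√(95/2) = 0.4703.

d ≈ 0.470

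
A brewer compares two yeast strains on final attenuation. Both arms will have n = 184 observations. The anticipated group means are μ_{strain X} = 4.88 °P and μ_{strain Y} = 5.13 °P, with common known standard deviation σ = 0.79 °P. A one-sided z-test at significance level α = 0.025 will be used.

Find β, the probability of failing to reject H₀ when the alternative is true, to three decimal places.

Standardized effect: d = |μ_{strain X} − μ_{strain Y}| / σ = |4.88 − 5.13| / 0.79 = 0.3165
Noncentrality parameter: δ = d·√(n/2) = 0.3165 × √(184/2) = 3.0353
Critical value for a one-sided test at α = 0.025: z_α = 1.960.
Power = P(Z > 1.960 − δ) = Φ(1.075) = 0.8589.
Type II error: β = 1 − power = 1 − 0.8589 = 0.1411.

β ≈ 0.141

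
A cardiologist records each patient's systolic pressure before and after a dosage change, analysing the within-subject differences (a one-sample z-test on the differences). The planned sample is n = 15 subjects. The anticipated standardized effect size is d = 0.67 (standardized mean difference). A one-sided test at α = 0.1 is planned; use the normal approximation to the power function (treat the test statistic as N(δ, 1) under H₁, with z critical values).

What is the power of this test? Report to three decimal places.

Noncentrality parameter: δ = d·√n = 0.67 × √15 = 2.5949
One-sided α = 0.1 → critical value z_{0.1} = 1.282.
Power = Φ(δ − 1.282) = Φ(1.313) = 0.9055.

Power ≈ 0.905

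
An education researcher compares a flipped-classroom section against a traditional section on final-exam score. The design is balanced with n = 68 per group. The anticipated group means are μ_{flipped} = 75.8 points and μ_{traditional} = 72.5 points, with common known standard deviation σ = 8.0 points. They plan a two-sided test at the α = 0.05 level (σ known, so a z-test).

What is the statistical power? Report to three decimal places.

Power ≈ 0.672

Standardized effect: d = |μ_{flipped} − μ_{traditional}| / σ = |75.8 − 72.5| / 8.0 = 0.4125
Noncentrality parameter: δ = d·√(n/2) = 0.4125 × √(68/2) = 2.4053
Critical value for a two-sided test at α = 0.05: z_{α/2} = 1.960.
Power = Φ(δ − 1.960) + Φ(−δ − 1.960) = Φ(0.445) + Φ(-4.365) = 0.6719 + 0.0000 = 0.6720.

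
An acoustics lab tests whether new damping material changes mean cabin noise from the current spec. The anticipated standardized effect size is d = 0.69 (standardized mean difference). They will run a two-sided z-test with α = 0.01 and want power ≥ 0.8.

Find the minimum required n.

n = 25

Set Φ(δ − 2.576) = 0.8; then δ − 2.576 = Φ⁻¹(0.8) = 0.842, giving δ = 3.417.
(Ignoring the negligible lower-tail rejection probability gives the usual closed-form inversion.)
δ = d·√n ⇒ n = (δ/d)² = (3.417 / 0.69)² = 24.53.
Rounding up, n = 25.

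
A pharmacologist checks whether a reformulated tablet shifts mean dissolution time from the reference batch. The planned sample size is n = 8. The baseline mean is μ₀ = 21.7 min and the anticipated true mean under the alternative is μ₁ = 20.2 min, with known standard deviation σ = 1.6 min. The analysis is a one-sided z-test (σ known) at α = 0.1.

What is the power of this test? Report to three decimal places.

Standardized effect: d = |μ₁ − μ₀| / σ = |20.2 − 21.7| / 1.6 = 0.9375
Noncentrality parameter: δ = d·√n = 0.9375 × √8 = 2.6517
One-sided α = 0.1 → critical value z_{0.1} = 1.282.
Power = P(Z > 1.282 − δ) = Φ(1.370) = 0.9147.

Power ≈ 0.915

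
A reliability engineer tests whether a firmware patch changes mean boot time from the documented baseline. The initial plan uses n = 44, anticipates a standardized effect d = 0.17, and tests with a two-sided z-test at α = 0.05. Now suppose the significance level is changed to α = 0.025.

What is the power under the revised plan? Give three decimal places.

Power ≈ 0.133

δ = d·√n = 0.17 × √44 = 1.1277 (unchanged). New critical value: z_{0.0125} = 2.241.
Revised power = Φ(δ − 2.241) + Φ(−δ − 2.241) = Φ(-1.114) + Φ(-3.369) = 0.1327 + 0.0004 = 0.1331.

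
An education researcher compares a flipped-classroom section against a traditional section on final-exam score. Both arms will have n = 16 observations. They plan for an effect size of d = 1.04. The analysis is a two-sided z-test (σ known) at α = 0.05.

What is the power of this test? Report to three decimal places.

Noncentrality parameter: δ = d·√(n/2) = 1.04 × √(16/2) = 2.9416
Critical value for a two-sided test at α = 0.05: z_{α/2} = 1.960.
Power = Φ(δ − 1.960) + Φ(−δ − 1.960) = Φ(0.982) + Φ(-4.902) = 0.8369 + 0.0000 = 0.8369.

Power ≈ 0.837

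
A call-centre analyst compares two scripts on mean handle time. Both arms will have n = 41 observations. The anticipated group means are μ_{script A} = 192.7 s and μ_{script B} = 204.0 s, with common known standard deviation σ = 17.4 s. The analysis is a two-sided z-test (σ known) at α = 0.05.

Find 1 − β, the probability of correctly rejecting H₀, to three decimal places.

Standardized effect: d = |μ_{script A} − μ_{script B}| / σ = |192.7 − 204.0| / 17.4 = 0.6494
Noncentrality parameter: δ = d·√(n/2) = 0.6494 × √(41/2) = 2.9404
Two-sided α = 0.05 → critical value z_{0.025} = 1.960.
Power = Φ(δ − 1.960) + Φ(−δ − 1.960) = Φ(0.980) + Φ(-4.900) = 0.8366 + 0.0000 = 0.8366.

Power ≈ 0.837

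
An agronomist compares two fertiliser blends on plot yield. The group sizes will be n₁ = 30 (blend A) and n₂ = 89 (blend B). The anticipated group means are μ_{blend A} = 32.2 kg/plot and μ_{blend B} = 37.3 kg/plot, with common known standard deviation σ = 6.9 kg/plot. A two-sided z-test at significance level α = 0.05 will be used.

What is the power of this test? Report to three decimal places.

Power ≈ 0.938

Standardized effect: d = |μ_{blend A} − μ_{blend B}| / σ = |32.2 − 37.3| / 6.9 = 0.7391
Noncentrality parameter: λ = d / √(1/n₁ + 1/n₂) = 0.7391 / √(1/30 + 1/89) = 3.5011
Two-sided α = 0.05 → critical value z_{0.025} = 1.960.
Power = Φ(λ − 1.960) + Φ(−λ − 1.960) = Φ(1.541) + Φ(-5.461) = 0.9384 + 0.0000 = 0.9384.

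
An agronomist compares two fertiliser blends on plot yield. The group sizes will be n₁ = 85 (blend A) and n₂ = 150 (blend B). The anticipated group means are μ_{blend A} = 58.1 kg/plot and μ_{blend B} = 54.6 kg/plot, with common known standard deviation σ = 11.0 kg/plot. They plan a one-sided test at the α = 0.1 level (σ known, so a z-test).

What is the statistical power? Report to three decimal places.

Standardized effect: d = |μ_{blend A} − μ_{blend B}| / σ = |58.1 − 54.6| / 11.0 = 0.3182
Noncentrality parameter: δ = d / √(1/n₁ + 1/n₂) = 0.3182 / √(1/85 + 1/150) = 2.3437
Critical value for a one-sided test at α = 0.1: z_α = 1.282.
Power = P(Z > 1.282 − δ) = Φ(1.062) = 0.8559.

Power ≈ 0.856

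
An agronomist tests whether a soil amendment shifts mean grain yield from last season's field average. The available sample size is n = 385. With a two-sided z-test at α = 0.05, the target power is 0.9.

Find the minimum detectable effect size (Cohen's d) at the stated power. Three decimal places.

d ≈ 0.165

Need Φ(δ − 1.960) = 0.9, so δ = 1.960 + 1.282 = 3.242.
(The second rejection-region term Φ(−δ − z_{α/2}) is negligible and dropped.)
δ = d·√n ⇒ d = δ/√n = 3.242/√385 = 0.1652.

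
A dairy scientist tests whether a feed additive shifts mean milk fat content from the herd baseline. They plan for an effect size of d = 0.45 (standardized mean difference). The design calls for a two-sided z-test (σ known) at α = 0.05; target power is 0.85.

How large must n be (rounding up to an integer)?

n = 45

Set Φ(δ − 1.960) = 0.85; then δ − 1.960 = Φ⁻¹(0.85) = 1.036, giving δ = 2.996.
(The Φ(−δ − z_{α/2}) term is vanishingly small for δ > 0 and is dropped in the standard sample-size formula.)
δ = d·√n ⇒ n = (δ/d)² = (2.996 / 0.45)² = 44.34.
Round up to the next whole unit.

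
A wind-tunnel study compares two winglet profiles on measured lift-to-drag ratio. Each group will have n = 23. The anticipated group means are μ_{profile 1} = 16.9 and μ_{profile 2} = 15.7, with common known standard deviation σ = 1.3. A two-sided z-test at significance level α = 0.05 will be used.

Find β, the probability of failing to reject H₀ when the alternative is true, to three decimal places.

Standardized effect: d = |μ_{profile 1} − μ_{profile 2}| / σ = |16.9 − 15.7| / 1.3 = 0.9231
Noncentrality parameter: δ = d·√(n/2) = 0.9231 × √(23/2) = 3.1303
Two-sided α = 0.05 → critical value z_{0.025} = 1.960.
Power = Φ(δ − 1.960) + Φ(−δ − 1.960) = Φ(1.170) + Φ(-5.090) = 0.8791 + 0.0000 = 0.8791.
Type II error: β = 1 − power = 1 − 0.8791 = 0.1209.

β ≈ 0.121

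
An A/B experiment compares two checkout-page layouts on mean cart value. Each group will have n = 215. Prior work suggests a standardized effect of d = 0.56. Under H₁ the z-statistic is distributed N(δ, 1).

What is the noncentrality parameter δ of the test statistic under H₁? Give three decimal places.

δ ≈ 5.806

δ = d·√(n/2) = 0.56 × √(215/2) = 5.8062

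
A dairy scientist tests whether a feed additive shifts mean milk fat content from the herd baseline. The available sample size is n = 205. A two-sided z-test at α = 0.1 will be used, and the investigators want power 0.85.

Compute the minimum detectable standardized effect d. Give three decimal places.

Need Φ(δ − 1.645) = 0.85, so δ = 1.645 + 1.036 = 2.681.
(Lower-tail contribution to power is negligible for δ > 0.)
δ = d·√n ⇒ d = δ/√n = 2.681/√205 = 0.1873.

d ≈ 0.187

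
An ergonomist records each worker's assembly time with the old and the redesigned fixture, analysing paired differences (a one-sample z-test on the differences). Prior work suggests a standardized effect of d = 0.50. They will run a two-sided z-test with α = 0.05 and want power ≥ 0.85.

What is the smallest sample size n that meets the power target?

Set Φ(δ − 1.960) = 0.85; then δ − 1.960 = Φ⁻¹(0.85) = 1.036, giving δ = 2.996.
(The Φ(−δ − z_{α/2}) term is vanishingly small for δ > 0 and is dropped in the standard sample-size formula.)
δ = d·√n ⇒ n = (δ/d)² = (2.996 / 0.50)² = 35.91.
Rounding up, n = 36.

n = 36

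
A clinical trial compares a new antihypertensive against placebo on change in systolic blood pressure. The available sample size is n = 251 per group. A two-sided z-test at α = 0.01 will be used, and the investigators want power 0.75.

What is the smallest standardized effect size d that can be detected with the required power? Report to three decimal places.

Need Φ(δ − 2.576) = 0.75, so δ = 2.576 + 0.674 = 3.250.
(The second rejection-region term Φ(−δ − z_{α/2}) is negligible and dropped.)
δ = d·√(n/2) ⇒ d = δ/√(n/2) = 3.250/√(251/2) = 0.2901.

d ≈ 0.290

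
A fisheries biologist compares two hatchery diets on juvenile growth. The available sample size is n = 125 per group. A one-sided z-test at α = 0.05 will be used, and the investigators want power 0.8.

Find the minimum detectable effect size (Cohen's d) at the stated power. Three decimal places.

Need Φ(δ − 1.645) = 0.8, so δ = 1.645 + 0.842 = 2.486.
δ = d·√(n/2) ⇒ d = δ/√(n/2) = 2.486/√(125/2) = 0.3145.

d ≈ 0.315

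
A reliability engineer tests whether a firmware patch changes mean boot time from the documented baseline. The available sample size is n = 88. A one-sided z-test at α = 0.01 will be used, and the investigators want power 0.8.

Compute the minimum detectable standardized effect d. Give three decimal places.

d ≈ 0.338

Need Φ(δ − 2.326) = 0.8, so δ = 2.326 + 0.842 = 3.168.
δ = d·√n ⇒ d = δ/√n = 3.168/√88 = 0.3377.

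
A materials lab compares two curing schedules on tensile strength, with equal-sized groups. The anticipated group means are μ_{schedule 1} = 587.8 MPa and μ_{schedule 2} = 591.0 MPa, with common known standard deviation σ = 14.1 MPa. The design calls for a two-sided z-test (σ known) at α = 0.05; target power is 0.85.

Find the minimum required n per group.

n = 349 per group

Standardized effect: d = |μ_{schedule 1} − μ_{schedule 2}| / σ = |587.8 − 591.0| / 14.1 = 0.2270
Set Φ(δ − 1.960) = 0.85; then δ − 1.960 = Φ⁻¹(0.85) = 1.036, giving δ = 2.996.
(The Φ(−δ − z_{α/2}) term is vanishingly small for δ > 0 and is dropped in the standard sample-size formula.)
δ = d·√(n/2) ⇒ n = 2(δ/d)² = 2 × (2.996 / 0.2270)² = 348.63.
Round up to the next whole unit.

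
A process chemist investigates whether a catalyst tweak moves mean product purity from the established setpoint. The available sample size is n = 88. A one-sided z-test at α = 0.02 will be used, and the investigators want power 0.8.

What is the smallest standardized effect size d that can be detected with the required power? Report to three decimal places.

Need Φ(δ − 2.054) = 0.8, so δ = 2.054 + 0.842 = 2.895.
δ = d·√n ⇒ d = δ/√n = 2.895/√88 = 0.3086.

d ≈ 0.309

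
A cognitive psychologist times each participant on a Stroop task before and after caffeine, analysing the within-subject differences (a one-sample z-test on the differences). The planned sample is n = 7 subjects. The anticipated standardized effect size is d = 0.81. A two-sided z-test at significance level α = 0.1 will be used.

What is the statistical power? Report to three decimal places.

Noncentrality parameter: δ = d·√n = 0.81 × √7 = 2.1431
Two-sided α = 0.1 → critical value z_{0.05} = 1.645.
Power = Φ(δ − 1.645) + Φ(−δ − 1.645) = Φ(0.498) + Φ(-3.788) = 0.6908 + 0.0001 = 0.6909.

Power ≈ 0.691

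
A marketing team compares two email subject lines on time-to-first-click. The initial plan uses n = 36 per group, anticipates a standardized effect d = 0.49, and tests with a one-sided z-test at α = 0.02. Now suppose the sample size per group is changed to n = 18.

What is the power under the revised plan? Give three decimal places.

With n = 18 per group: δ = d·√(n/2) = 0.49 × √(18/2) = 1.4700. Critical value z_{0.02} = 2.054.
Revised power = P(Z > 2.054 − δ) = Φ(-0.584) = 0.2797.

Power ≈ 0.280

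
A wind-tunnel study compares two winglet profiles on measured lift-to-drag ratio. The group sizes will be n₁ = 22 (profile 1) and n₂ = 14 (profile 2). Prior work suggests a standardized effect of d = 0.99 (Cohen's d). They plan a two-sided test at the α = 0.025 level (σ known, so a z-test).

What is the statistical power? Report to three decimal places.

Noncentrality parameter: δ = d / √(1/n₁ + 1/n₂) = 0.99 / √(1/22 + 1/14) = 2.8957
Two-sided α = 0.025 → critical value z_{0.0125} = 2.241.
Power = Φ(δ − 2.241) + Φ(−δ − 2.241) = Φ(0.654) + Φ(-5.137) = 0.7436 + 0.0000 = 0.7436.

Power ≈ 0.744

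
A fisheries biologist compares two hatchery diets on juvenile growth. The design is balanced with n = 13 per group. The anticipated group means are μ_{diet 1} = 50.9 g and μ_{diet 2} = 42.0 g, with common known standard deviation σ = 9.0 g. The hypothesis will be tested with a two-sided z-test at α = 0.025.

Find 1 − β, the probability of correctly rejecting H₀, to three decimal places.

Power ≈ 0.610

Standardized effect: d = |μ_{diet 1} − μ_{diet 2}| / σ = |50.9 − 42.0| / 9.0 = 0.9889
Noncentrality parameter: δ = d·√(n/2) = 0.9889 × √(13/2) = 2.5212
Two-sided α = 0.025 → critical value z_{0.0125} = 2.241.
Power = Φ(δ − 2.241) + Φ(−δ − 2.241) = Φ(0.280) + Φ(-4.763) = 0.6102 + 0.0000 = 0.6102.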